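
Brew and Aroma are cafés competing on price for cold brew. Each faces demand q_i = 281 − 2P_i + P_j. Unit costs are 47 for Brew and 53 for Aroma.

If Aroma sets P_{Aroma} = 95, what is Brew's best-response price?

117.5

Brew's profit: π = (P_{Brew} − 47)(281 − 2P_{Brew} + P_{Aroma}).
∂π/∂P_{Brew} = 375 − 4P_{Brew} + P_{Aroma} = 0 ⇒ P_{Brew} = 93.75 + 0.25P_{Aroma}.
At P_{Aroma} = 95: P_{Brew} = 93.75 + 0.25·95 = 117.5.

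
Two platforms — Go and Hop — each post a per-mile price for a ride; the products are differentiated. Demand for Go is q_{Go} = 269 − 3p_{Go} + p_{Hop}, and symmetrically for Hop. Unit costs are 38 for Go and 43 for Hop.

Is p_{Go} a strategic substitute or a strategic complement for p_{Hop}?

Go's profit: π = (p_{Go} − 38)(269 − 3p_{Go} + p_{Hop}).
∂π/∂p_{Go} = 383 − 6p_{Go} + p_{Hop} = 0 ⇒ p_{Go} = 383/6 + (1/6)p_{Hop}.
The best-response slope dp_{Go}/dp_{Hop} = 1/6 > 0: the reaction function is upward-sloping, so the choices are strategic complements.

strategic complements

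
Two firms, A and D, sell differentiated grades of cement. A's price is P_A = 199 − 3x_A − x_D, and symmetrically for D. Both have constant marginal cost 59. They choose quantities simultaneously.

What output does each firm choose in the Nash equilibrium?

20

Firm A's profit: π = x_A(199 − 3x_A − x_D) − 59x_A.
∂π/∂x_A = 140 − 6x_A − x_D = 0 ⇒ x_A = 70/3 − (1/6)x_D.
Setting x_A = x_D in the reaction function: x_A = 70/3 − (1/6)x_A, so x_A = (70/3) / (7/6) = 20.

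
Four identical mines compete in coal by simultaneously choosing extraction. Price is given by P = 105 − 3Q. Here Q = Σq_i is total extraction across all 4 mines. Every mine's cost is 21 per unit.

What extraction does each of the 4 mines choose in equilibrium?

5.6

A representative mine's profit is π_i = q_i(105 − 3Q) − 21q_i, with Q = q_i + Σ_{j≠i} q_j.
First-order condition: 84 − 6q_i − 3Σ_{j≠i} q_j = 0.
With identical mines, set every q_j = q: then 84 − 6q − 9q = 0, i.e. q = 84/15 = 5.6.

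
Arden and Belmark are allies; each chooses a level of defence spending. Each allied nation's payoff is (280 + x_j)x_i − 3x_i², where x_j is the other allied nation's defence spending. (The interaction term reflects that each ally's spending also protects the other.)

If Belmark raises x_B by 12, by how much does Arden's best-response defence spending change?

Arden's payoff is (280 + x_B)x_A − 3x_A².
∂π/∂x_A = 280 + x_B − 6x_A = 0, so x_A = 140/3 + (1/6)x_B.
The reaction-function slope is 1/6, so a 12-unit rise in x_B moves x_A by 1/6 × 12 = 2. Arden's best response rises — the actions are strategic complements.

2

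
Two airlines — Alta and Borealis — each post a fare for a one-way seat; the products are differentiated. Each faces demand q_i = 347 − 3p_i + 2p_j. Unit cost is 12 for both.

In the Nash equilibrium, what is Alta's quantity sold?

251.25

Alta's profit: π = (p_{Alta} − 12)(347 − 3p_{Alta} + 2p_{Borealis}).
∂π/∂p_{Alta} = 383 − 6p_{Alta} + 2p_{Borealis} = 0 ⇒ p_{Alta} = 383/6 + (1/3)p_{Borealis}.
The game is symmetric, so in equilibrium p_{Borealis} = p_{Alta}: the reaction function gives (2/3)p_{Alta} = 383/6, hence p_{Alta} = 95.75.
q_{Alta} = 347 − 3·95.75 + 2·95.75 = 251.25.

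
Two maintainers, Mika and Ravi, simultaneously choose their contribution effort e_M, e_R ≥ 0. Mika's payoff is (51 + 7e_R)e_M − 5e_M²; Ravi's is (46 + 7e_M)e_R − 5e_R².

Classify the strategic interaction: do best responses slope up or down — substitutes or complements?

Expanding Mika's payoff: 51e_M + 7e_Re_M − 5e_M².
∂π/∂e_M = 51 + 7e_R − 10e_M = 0, so e_M = 5.1 + 0.7e_R.
The best-response slope de_M/de_R = 0.7 > 0: the reaction function is upward-sloping, so the choices are strategic complements.

strategic complements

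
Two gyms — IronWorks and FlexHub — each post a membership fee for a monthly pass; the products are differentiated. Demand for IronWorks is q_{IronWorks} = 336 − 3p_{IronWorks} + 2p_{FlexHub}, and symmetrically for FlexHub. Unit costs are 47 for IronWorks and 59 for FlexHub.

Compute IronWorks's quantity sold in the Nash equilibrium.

IronWorks's profit: π = (p_{IronWorks} − 47)(336 − 3p_{IronWorks} + 2p_{FlexHub}).
∂π/∂p_{IronWorks} = 477 − 6p_{IronWorks} + 2p_{FlexHub} = 0 ⇒ p_{IronWorks} = 79.5 + (1/3)p_{FlexHub}.
Similarly p_{FlexHub} = 85.5 + (1/3)p_{IronWorks}.
Plugging p_{FlexHub} into IronWorks's best response: p_{IronWorks} = 79.5 + (1/3)(85.5 + (1/3)p_{IronWorks}) ⇒ (8/9)p_{IronWorks} = 108, so p_{IronWorks} = 121.5.
Then p_{FlexHub} = 85.5 + (1/3)·121.5 = 126.
q_{IronWorks} = 336 − 3·121.5 + 2·126 = 223.5.

223.5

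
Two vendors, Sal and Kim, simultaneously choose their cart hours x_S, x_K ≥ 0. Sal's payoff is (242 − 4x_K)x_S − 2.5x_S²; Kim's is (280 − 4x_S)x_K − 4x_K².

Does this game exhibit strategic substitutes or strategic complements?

strategic substitutes

Expanding Sal's payoff: 242x_S − 4x_Kx_S − 2.5x_S².
∂π/∂x_S = 242 − 4x_K − 5x_S = 0, so x_S = 48.4 − 0.8x_K.
The best-response slope dx_S/dx_K = −0.8 < 0: the reaction function is downward-sloping, so the choices are strategic substitutes.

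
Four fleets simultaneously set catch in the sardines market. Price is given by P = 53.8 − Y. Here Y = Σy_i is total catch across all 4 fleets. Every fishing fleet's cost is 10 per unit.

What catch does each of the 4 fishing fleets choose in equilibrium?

8.76

A representative fishing fleet's profit is π_i = y_i(53.8 − Y) − 10y_i, with Y = y_i + Σ_{j≠i} y_j.
First-order condition: 43.8 − 2y_i − Σ_{j≠i} y_j = 0.
With identical fishing fleets, set every y_j = y: then 43.8 − 2y − 3y = 0, i.e. y = 43.8/5 = 8.76.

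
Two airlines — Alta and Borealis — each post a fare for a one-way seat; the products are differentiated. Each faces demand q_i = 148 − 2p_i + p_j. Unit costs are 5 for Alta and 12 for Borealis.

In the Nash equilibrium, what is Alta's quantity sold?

Alta's profit: π = (p_{Alta} − 5)(148 − 2p_{Alta} + p_{Borealis}).
∂π/∂p_{Alta} = 158 − 4p_{Alta} + p_{Borealis} = 0 ⇒ p_{Alta} = 39.5 + 0.25p_{Borealis}.
Similarly p_{Borealis} = 43 + 0.25p_{Alta}.
Substituting the second reaction function into the first: p_{Alta} = 39.5 + 0.25(43 + 0.25p_{Alta}), which gives 0.9375p_{Alta} = 50.25 ⇒ p_{Alta} = 53.6.
Then p_{Borealis} = 43 + 0.25·53.6 = 56.4.
q_{Alta} = 148 − 2·53.6 + 56.4 = 97.2.

97.2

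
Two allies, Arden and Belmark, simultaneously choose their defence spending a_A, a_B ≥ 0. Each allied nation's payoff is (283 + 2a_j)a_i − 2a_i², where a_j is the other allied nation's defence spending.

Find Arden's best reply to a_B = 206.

173.75

Arden's payoff is (283 + 2a_B)a_A − 2a_A².
∂π/∂a_A = 283 + 2a_B − 4a_A = 0, so a_A = 70.75 + 0.5a_B.
At a_B = 206: a_A = 70.75 + 0.5·206 = 173.75.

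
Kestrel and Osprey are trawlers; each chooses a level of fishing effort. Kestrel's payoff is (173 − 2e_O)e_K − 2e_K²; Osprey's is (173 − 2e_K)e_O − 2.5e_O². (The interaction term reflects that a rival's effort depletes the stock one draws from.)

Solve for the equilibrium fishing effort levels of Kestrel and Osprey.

Expanding Kestrel's payoff: 173e_K − 2e_Oe_K − 2e_K².
∂π/∂e_K = 173 − 2e_O − 4e_K = 0, so e_K = 43.25 − 0.5e_O.
Likewise for Osprey: e_O = 34.6 − 0.4e_K.
Solving the two reaction functions simultaneously: (1 − (−0.5)(−0.4))e_K = 43.25 − 0.5·34.6, so 0.8e_K = 25.95 and e_K = 32.4375.
Then e_O = 34.6 − 0.4·32.4375 = 21.625.

32.4375, 21.625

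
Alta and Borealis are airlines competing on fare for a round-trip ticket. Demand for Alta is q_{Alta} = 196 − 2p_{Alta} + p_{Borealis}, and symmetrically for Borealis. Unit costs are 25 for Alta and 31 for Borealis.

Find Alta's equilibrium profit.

6681.68

Alta's profit: π = (p_{Alta} − 25)(196 − 2p_{Alta} + p_{Borealis}).
∂π/∂p_{Alta} = 246 − 4p_{Alta} + p_{Borealis} = 0 ⇒ p_{Alta} = 61.5 + 0.25p_{Borealis}.
Similarly p_{Borealis} = 64.5 + 0.25p_{Alta}.
Plugging p_{Borealis} into Alta's best response: p_{Alta} = 61.5 + 0.25(64.5 + 0.25p_{Alta}) ⇒ 0.9375p_{Alta} = 77.625, so p_{Alta} = 82.8.
Then p_{Borealis} = 64.5 + 0.25·82.8 = 85.2.
q_{Alta} = 196 − 2·82.8 + 85.2 = 115.6.
Profit = (82.8 − 25)·115.6 = 6681.68.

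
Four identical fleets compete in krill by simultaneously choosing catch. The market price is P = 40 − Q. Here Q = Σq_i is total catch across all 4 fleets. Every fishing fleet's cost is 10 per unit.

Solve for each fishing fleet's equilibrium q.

6

A representative fishing fleet's profit is π_i = q_i(40 − Q) − 10q_i, with Q = q_i + Σ_{j≠i} q_j.
First-order condition: 30 − 2q_i − Σ_{j≠i} q_j = 0.
With identical fishing fleets, set every q_j = q: then 30 − 2q − 3q = 0, i.e. q = 30/5 = 6.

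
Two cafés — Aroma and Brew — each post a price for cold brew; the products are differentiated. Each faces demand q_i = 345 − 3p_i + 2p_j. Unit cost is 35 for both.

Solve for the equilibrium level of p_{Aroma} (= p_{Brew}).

112.5

Aroma's profit: π = (p_{Aroma} − 35)(345 − 3p_{Aroma} + 2p_{Brew}).
∂π/∂p_{Aroma} = 450 − 6p_{Aroma} + 2p_{Brew} = 0 ⇒ p_{Aroma} = 75 + (1/3)p_{Brew}.
The game is symmetric, so in equilibrium p_{Brew} = p_{Aroma}: the reaction function gives (2/3)p_{Aroma} = 75, hence p_{Aroma} = 112.5.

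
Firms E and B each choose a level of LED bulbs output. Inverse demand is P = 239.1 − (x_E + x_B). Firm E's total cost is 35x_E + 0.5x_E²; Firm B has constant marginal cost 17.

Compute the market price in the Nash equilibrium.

109.44

Firm E's profit: π = x_E(239.1 − (x_E + x_B)) − 35x_E − 0.5x_E².
∂π/∂x_E = 204.1 − 3x_E − x_B = 0, so x_E = 2041/30 − (1/3)x_B.
For B: ∂π/∂x_B = 222.1 − 2x_B − x_E = 0 ⇒ x_B = 111.05 − 0.5x_E.
Substituting the second reaction function into the first: x_E = 2041/30 − (1/3)(111.05 − 0.5x_E), which gives (5/6)x_E = 1861/60 ⇒ x_E = 37.22.
Then x_B = 111.05 − 0.5·37.22 = 92.44.
Equilibrium price: P = 239.1 − 129.66 = 109.44.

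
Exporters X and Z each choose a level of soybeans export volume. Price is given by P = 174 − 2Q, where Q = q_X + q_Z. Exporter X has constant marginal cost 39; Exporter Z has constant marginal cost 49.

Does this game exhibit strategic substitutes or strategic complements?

Exporter X's profit: π = q_X(174 − 2(q_X + q_Z)) − 39q_X.
∂π/∂q_X = 135 − 4q_X − 2q_Z = 0, so q_X = 33.75 − 0.5q_Z.
The best-response slope dq_X/dq_Z = −0.5 < 0: the reaction function is downward-sloping, so the choices are strategic substitutes.

strategic substitutes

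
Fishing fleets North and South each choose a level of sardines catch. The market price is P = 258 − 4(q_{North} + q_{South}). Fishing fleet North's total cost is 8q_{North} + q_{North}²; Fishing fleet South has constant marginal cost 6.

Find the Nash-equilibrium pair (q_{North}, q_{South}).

15.5, 23.75

Fishing fleet North's profit: π = q_{North}(258 − 4(q_{North} + q_{South})) − 8q_{North} − q_{North}².
∂π/∂q_{North} = 250 − 10q_{North} − 4q_{South} = 0, so q_{North} = 25 − 0.4q_{South}.
For South: ∂π/∂q_{South} = 252 − 8q_{South} − 4q_{North} = 0 ⇒ q_{South} = 31.5 − 0.5q_{North}.
Substituting the second reaction function into the first: q_{North} = 25 − 0.4(31.5 − 0.5q_{North}), which gives 0.8q_{North} = 12.4 ⇒ q_{North} = 15.5.
Then q_{South} = 31.5 − 0.5·15.5 = 23.75.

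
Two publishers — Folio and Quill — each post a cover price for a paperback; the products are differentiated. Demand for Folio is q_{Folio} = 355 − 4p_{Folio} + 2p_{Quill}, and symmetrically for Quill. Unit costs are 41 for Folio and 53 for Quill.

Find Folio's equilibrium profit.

Folio's profit: π = (p_{Folio} − 41)(355 − 4p_{Folio} + 2p_{Quill}).
∂π/∂p_{Folio} = 519 − 8p_{Folio} + 2p_{Quill} = 0 ⇒ p_{Folio} = 64.875 + 0.25p_{Quill}.
Similarly p_{Quill} = 70.875 + 0.25p_{Folio}.
Plugging p_{Quill} into Folio's best response: p_{Folio} = 64.875 + 0.25(70.875 + 0.25p_{Folio}) ⇒ 0.9375p_{Folio} = 2643/32, so p_{Folio} = 88.1.
Then p_{Quill} = 70.875 + 0.25·88.1 = 92.9.
q_{Folio} = 355 − 4·88.1 + 2·92.9 = 188.4.
Profit = (88.1 − 41)·188.4 = 8873.64.

8873.64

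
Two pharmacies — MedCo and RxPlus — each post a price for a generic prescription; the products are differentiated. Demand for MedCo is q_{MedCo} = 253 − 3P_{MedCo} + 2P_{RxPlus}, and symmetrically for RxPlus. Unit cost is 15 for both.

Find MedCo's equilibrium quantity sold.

MedCo's profit: π = (P_{MedCo} − 15)(253 − 3P_{MedCo} + 2P_{RxPlus}).
∂π/∂P_{MedCo} = 298 − 6P_{MedCo} + 2P_{RxPlus} = 0 ⇒ P_{MedCo} = 149/3 + (1/3)P_{RxPlus}.
Setting P_{MedCo} = P_{RxPlus} in the reaction function: P_{MedCo} = 149/3 + (1/3)P_{MedCo}, so P_{MedCo} = (149/3) / (2/3) = 74.5.
q_{MedCo} = 253 − 3·74.5 + 2·74.5 = 178.5.

178.5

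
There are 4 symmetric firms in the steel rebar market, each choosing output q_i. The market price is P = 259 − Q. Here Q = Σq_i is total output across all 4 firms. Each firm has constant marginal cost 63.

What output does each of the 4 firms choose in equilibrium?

39.2

A representative firm's profit is π_i = q_i(259 − Q) − 63q_i, with Q = q_i + Σ_{j≠i} q_j.
First-order condition: 196 − 2q_i − Σ_{j≠i} q_j = 0.
With identical firms, set every q_j = q: then 196 − 2q − 3q = 0, i.e. q = 196/5 = 39.2.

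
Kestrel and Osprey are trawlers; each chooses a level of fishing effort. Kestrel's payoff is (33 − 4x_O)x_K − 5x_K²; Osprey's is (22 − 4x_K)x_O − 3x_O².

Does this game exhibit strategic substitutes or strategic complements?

strategic substitutes

Expanding Kestrel's payoff: 33x_K − 4x_Ox_K − 5x_K².
∂π/∂x_K = 33 − 4x_O − 10x_K = 0, so x_K = 3.3 − 0.4x_O.
The best-response slope dx_K/dx_O = −0.4 < 0: the reaction function is downward-sloping, so the choices are strategic substitutes.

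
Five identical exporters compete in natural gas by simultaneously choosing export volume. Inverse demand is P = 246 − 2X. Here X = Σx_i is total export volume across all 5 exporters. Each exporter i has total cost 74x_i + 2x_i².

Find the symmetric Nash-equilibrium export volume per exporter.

10.75

A representative exporter's profit is π_i = x_i(246 − 2X) − 74x_i − 2x_i², with X = x_i + Σ_{j≠i} x_j.
First-order condition: 172 − 8x_i − 2Σ_{j≠i} x_j = 0.
With identical exporters, set every x_j = x: then 172 − 8x − 8x = 0, i.e. x = 172/16 = 10.75.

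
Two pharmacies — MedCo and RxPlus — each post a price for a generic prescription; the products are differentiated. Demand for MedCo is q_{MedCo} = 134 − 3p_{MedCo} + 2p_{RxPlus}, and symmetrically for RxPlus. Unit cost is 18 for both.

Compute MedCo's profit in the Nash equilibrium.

2523

MedCo's profit: π = (p_{MedCo} − 18)(134 − 3p_{MedCo} + 2p_{RxPlus}).
∂π/∂p_{MedCo} = 188 − 6p_{MedCo} + 2p_{RxPlus} = 0 ⇒ p_{MedCo} = 94/3 + (1/3)p_{RxPlus}.
By symmetry p_{RxPlus} = p_{MedCo}; substituting into the reaction function, (2/3)p_{MedCo} = 94/3 and p_{MedCo} = 47.
q_{MedCo} = 134 − 3·47 + 2·47 = 87.
Profit = (47 − 18)·87 = 2523.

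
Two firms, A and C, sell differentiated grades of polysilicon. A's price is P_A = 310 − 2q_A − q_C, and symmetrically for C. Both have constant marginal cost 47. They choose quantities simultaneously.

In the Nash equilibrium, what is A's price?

Firm A's profit: π = q_A(310 − 2q_A − q_C) − 47q_A.
∂π/∂q_A = 263 − 4q_A − q_C = 0 ⇒ q_A = 65.75 − 0.25q_C.
Setting q_A = q_C in the reaction function: q_A = 65.75 − 0.25q_A, so q_A = 65.75 / 1.25 = 52.6.
P_A = 310 − 2·52.6 − 52.6 = 152.2.

152.2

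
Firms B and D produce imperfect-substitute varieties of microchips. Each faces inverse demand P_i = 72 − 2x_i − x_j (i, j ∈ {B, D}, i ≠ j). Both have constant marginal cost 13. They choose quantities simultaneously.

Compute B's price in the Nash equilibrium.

36.6

Firm B's profit: π = x_B(72 − 2x_B − x_D) − 13x_B.
∂π/∂x_B = 59 − 4x_B − x_D = 0 ⇒ x_B = 14.75 − 0.25x_D.
The game is symmetric, so in equilibrium x_D = x_B: the reaction function gives 1.25x_B = 14.75, hence x_B = 11.8.
P_B = 72 − 2·11.8 − 11.8 = 36.6.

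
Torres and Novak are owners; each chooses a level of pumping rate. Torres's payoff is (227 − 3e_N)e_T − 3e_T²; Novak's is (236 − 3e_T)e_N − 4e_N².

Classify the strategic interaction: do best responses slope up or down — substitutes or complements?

Expanding Torres's payoff: 227e_T − 3e_Ne_T − 3e_T².
∂π/∂e_T = 227 − 3e_N − 6e_T = 0, so e_T = 227/6 − 0.5e_N.
The best-response slope de_T/de_N = −0.5 < 0: the reaction function is downward-sloping, so the choices are strategic substitutes.

strategic substitutes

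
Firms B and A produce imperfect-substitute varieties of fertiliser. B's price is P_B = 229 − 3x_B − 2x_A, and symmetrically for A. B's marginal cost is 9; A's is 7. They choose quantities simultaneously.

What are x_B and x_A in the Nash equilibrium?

Firm B's profit: π = x_B(229 − 3x_B − 2x_A) − 9x_B.
∂π/∂x_B = 220 − 6x_B − 2x_A = 0 ⇒ x_B = 110/3 − (1/3)x_A.
Similarly x_A = 37 − (1/3)x_B.
Solving the two reaction functions simultaneously: (1 − (−1/3)(−1/3))x_B = 110/3 − (1/3)·37, so (8/9)x_B = 73/3 and x_B = 27.375.
Then x_A = 37 − (1/3)·27.375 = 27.875.

27.375, 27.875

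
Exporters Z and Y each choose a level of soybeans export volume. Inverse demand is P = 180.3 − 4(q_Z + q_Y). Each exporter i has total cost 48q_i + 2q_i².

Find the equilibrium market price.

114.15

Exporter Z's profit: π = q_Z(180.3 − 4(q_Z + q_Y)) − 48q_Z − 2q_Z².
∂π/∂q_Z = 132.3 − 12q_Z − 4q_Y = 0, so q_Z = 11.025 − (1/3)q_Y.
By symmetry q_Y = q_Z; substituting into the reaction function, (4/3)q_Z = 11.025 and q_Z = 1323/160.
Equilibrium price: P = 180.3 − 4·16.5375 = 114.15.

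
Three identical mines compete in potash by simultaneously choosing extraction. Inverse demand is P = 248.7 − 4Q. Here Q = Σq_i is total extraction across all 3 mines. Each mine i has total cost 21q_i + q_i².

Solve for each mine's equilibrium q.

12.65

A representative mine's profit is π_i = q_i(248.7 − 4Q) − 21q_i − q_i², with Q = q_i + Σ_{j≠i} q_j.
First-order condition: 227.7 − 10q_i − 4Σ_{j≠i} q_j = 0.
In a symmetric equilibrium every mine chooses the same q, so Σ_{j≠i} q_j = 2q. The condition becomes 227.7 − 18q = 0, giving q = 227.7/18 = 12.65.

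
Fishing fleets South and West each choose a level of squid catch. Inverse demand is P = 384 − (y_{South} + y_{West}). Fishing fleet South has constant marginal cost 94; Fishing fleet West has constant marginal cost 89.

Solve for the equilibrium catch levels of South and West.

Fishing fleet South's profit: π = y_{South}(384 − (y_{South} + y_{West})) − 94y_{South}.
∂π/∂y_{South} = 290 − 2y_{South} − y_{West} = 0, so y_{South} = 145 − 0.5y_{West}.
By the same steps for West: y_{West} = 147.5 − 0.5y_{South}.
Plugging y_{West} into South's best response: y_{South} = 145 − 0.5(147.5 − 0.5y_{South}) ⇒ 0.75y_{South} = 71.25, so y_{South} = 95.
Then y_{West} = 147.5 − 0.5·95 = 100.

95, 100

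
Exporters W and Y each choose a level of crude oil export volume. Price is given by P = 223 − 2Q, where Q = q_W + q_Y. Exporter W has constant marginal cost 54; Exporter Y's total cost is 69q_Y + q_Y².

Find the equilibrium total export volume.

Exporter W's profit: π = q_W(223 − 2(q_W + q_Y)) − 54q_W.
∂π/∂q_W = 169 − 4q_W − 2q_Y = 0, so q_W = 42.25 − 0.5q_Y.
For Y: ∂π/∂q_Y = 154 − 6q_Y − 2q_W = 0 ⇒ q_Y = 77/3 − (1/3)q_W.
Plugging q_Y into W's best response: q_W = 42.25 − 0.5(77/3 − (1/3)q_W) ⇒ (5/6)q_W = 353/12, so q_W = 35.3.
Then q_Y = 77/3 − (1/3)·35.3 = 13.9.
Total export volume: 35.3 + 13.9 = 49.2.

49.2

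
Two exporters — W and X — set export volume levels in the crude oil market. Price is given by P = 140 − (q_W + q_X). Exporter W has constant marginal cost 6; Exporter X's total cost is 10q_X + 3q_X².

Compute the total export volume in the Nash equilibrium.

71.2

Exporter W's profit: π = q_W(140 − (q_W + q_X)) − 6q_W.
∂π/∂q_W = 134 − 2q_W − q_X = 0, so q_W = 67 − 0.5q_X.
For X: ∂π/∂q_X = 130 − 8q_X − q_W = 0 ⇒ q_X = 16.25 − 0.125q_W.
Plugging q_X into W's best response: q_W = 67 − 0.5(16.25 − 0.125q_W) ⇒ 0.9375q_W = 58.875, so q_W = 62.8.
Then q_X = 16.25 − 0.125·62.8 = 8.4.
Total export volume: 62.8 + 8.4 = 71.2.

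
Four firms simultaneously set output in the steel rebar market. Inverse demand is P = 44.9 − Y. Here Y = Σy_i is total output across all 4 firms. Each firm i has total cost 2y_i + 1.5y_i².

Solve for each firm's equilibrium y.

5.3625

A representative firm's profit is π_i = y_i(44.9 − Y) − 2y_i − 1.5y_i², with Y = y_i + Σ_{j≠i} y_j.
First-order condition: 42.9 − 5y_i − Σ_{j≠i} y_j = 0.
In a symmetric equilibrium every firm chooses the same y, so Σ_{j≠i} y_j = 3y. The condition becomes 42.9 − 8y = 0, giving y = 42.9/8 = 5.3625.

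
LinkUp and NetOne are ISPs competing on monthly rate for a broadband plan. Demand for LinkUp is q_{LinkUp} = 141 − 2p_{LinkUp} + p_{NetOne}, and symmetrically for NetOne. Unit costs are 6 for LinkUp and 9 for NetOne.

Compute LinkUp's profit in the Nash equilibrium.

4122.32

LinkUp's profit: π = (p_{LinkUp} − 6)(141 − 2p_{LinkUp} + p_{NetOne}).
∂π/∂p_{LinkUp} = 153 − 4p_{LinkUp} + p_{NetOne} = 0 ⇒ p_{LinkUp} = 38.25 + 0.25p_{NetOne}.
Similarly p_{NetOne} = 39.75 + 0.25p_{LinkUp}.
Plugging p_{NetOne} into LinkUp's best response: p_{LinkUp} = 38.25 + 0.25(39.75 + 0.25p_{LinkUp}) ⇒ 0.9375p_{LinkUp} = 48.1875, so p_{LinkUp} = 51.4.
Then p_{NetOne} = 39.75 + 0.25·51.4 = 52.6.
q_{LinkUp} = 141 − 2·51.4 + 52.6 = 90.8.
Profit = (51.4 − 6)·90.8 = 4122.32.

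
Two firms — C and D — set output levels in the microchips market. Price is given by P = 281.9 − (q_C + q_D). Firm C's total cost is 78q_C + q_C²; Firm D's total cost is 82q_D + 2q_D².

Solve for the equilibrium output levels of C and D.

44.5, 25.9

Firm C's profit: π = q_C(281.9 − (q_C + q_D)) − 78q_C − q_C².
∂π/∂q_C = 203.9 − 4q_C − q_D = 0, so q_C = 50.975 − 0.25q_D.
For D: ∂π/∂q_D = 199.9 − 6q_D − q_C = 0 ⇒ q_D = 1999/60 − (1/6)q_C.
Solving the two reaction functions simultaneously: (1 − (−0.25)(−1/6))q_C = 50.975 − 0.25·(1999/60), so (23/24)q_C = 2047/48 and q_C = 44.5.
Then q_D = 1999/60 − (1/6)·44.5 = 25.9.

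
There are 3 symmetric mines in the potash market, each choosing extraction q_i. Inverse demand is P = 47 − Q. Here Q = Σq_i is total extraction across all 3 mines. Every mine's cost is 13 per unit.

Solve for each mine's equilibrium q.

A representative mine's profit is π_i = q_i(47 − Q) − 13q_i, with Q = q_i + Σ_{j≠i} q_j.
First-order condition: 34 − 2q_i − Σ_{j≠i} q_j = 0.
Imposing symmetry (q_j = q for all j) turns Σ_{j≠i} q_j into 2q, so 34 = 4q and q = 8.5.

8.5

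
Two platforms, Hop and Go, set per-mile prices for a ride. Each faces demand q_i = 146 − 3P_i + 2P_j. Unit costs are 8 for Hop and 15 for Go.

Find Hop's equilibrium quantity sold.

107.4375

Hop's profit: π = (P_{Hop} − 8)(146 − 3P_{Hop} + 2P_{Go}).
∂π/∂P_{Hop} = 170 − 6P_{Hop} + 2P_{Go} = 0 ⇒ P_{Hop} = 85/3 + (1/3)P_{Go}.
Similarly P_{Go} = 191/6 + (1/3)P_{Hop}.
Substituting the second reaction function into the first: P_{Hop} = 85/3 + (1/3)(191/6 + (1/3)P_{Hop}), which gives (8/9)P_{Hop} = 701/18 ⇒ P_{Hop} = 43.8125.
Then P_{Go} = 191/6 + (1/3)·43.8125 = 46.4375.
q_{Hop} = 146 − 3·43.8125 + 2·46.4375 = 107.4375.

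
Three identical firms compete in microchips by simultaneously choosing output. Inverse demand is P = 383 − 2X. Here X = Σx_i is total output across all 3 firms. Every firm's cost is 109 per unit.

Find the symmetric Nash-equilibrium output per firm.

A representative firm's profit is π_i = x_i(383 − 2X) − 109x_i, with X = x_i + Σ_{j≠i} x_j.
First-order condition: 274 − 4x_i − 2Σ_{j≠i} x_j = 0.
In a symmetric equilibrium every firm chooses the same x, so Σ_{j≠i} x_j = 2x. The condition becomes 274 − 8x = 0, giving x = 274/8 = 34.25.

34.25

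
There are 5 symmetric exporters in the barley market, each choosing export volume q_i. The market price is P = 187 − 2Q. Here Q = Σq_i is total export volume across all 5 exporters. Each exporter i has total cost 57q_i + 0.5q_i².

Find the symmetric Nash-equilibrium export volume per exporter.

10

A representative exporter's profit is π_i = q_i(187 − 2Q) − 57q_i − 0.5q_i², with Q = q_i + Σ_{j≠i} q_j.
First-order condition: 130 − 5q_i − 2Σ_{j≠i} q_j = 0.
With identical exporters, set every q_j = q: then 130 − 5q − 8q = 0, i.e. q = 130/13 = 10.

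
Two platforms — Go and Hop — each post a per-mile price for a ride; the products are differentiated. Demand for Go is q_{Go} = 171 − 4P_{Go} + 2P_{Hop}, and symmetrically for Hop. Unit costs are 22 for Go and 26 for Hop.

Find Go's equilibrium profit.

1883.56

Go's profit: π = (P_{Go} − 22)(171 − 4P_{Go} + 2P_{Hop}).
∂π/∂P_{Go} = 259 − 8P_{Go} + 2P_{Hop} = 0 ⇒ P_{Go} = 32.375 + 0.25P_{Hop}.
Similarly P_{Hop} = 34.375 + 0.25P_{Go}.
Substituting the second reaction function into the first: P_{Go} = 32.375 + 0.25(34.375 + 0.25P_{Go}), which gives 0.9375P_{Go} = 1311/32 ⇒ P_{Go} = 43.7.
Then P_{Hop} = 34.375 + 0.25·43.7 = 45.3.
q_{Go} = 171 − 4·43.7 + 2·45.3 = 86.8.
Profit = (43.7 − 22)·86.8 = 1883.56.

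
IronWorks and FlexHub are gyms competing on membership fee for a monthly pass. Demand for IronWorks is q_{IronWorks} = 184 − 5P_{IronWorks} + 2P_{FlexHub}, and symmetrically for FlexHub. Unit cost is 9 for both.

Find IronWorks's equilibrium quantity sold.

98.125

IronWorks's profit: π = (P_{IronWorks} − 9)(184 − 5P_{IronWorks} + 2P_{FlexHub}).
∂π/∂P_{IronWorks} = 229 − 10P_{IronWorks} + 2P_{FlexHub} = 0 ⇒ P_{IronWorks} = 22.9 + 0.2P_{FlexHub}.
The game is symmetric, so in equilibrium P_{FlexHub} = P_{IronWorks}: the reaction function gives 0.8P_{IronWorks} = 22.9, hence P_{IronWorks} = 28.625.
q_{IronWorks} = 184 − 5·28.625 + 2·28.625 = 98.125.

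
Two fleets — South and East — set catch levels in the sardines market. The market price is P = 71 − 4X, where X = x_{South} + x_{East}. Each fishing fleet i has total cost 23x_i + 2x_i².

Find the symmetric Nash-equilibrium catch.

Fishing fleet South's profit: π = x_{South}(71 − 4(x_{South} + x_{East})) − 23x_{South} − 2x_{South}².
∂π/∂x_{South} = 48 − 12x_{South} − 4x_{East} = 0, so x_{South} = 4 − (1/3)x_{East}.
By symmetry x_{East} = x_{South}; substituting into the reaction function, (4/3)x_{South} = 4 and x_{South} = 3.

3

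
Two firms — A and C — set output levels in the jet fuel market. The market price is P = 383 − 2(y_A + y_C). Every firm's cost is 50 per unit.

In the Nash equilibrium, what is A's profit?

6160.5

Firm A's profit: π = y_A(383 − 2(y_A + y_C)) − 50y_A.
∂π/∂y_A = 333 − 4y_A − 2y_C = 0, so y_A = 83.25 − 0.5y_C.
By symmetry y_C = y_A; substituting into the reaction function, 1.5y_A = 83.25 and y_A = 55.5.
Price P = 383 − 2·111 = 161.
A's profit: (161 − 50)·55.5 = 6160.5.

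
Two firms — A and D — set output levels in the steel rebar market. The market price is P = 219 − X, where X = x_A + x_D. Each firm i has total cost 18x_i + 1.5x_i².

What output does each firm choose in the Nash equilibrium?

33.5

Firm A's profit: π = x_A(219 − (x_A + x_D)) − 18x_A − 1.5x_A².
∂π/∂x_A = 201 − 5x_A − x_D = 0, so x_A = 40.2 − 0.2x_D.
By symmetry x_D = x_A; substituting into the reaction function, 1.2x_A = 40.2 and x_A = 33.5.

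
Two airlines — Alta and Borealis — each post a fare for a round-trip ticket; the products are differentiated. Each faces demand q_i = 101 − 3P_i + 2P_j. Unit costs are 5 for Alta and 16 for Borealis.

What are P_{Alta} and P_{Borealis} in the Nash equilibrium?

Alta's profit: π = (P_{Alta} − 5)(101 − 3P_{Alta} + 2P_{Borealis}).
∂π/∂P_{Alta} = 116 − 6P_{Alta} + 2P_{Borealis} = 0 ⇒ P_{Alta} = 58/3 + (1/3)P_{Borealis}.
Similarly P_{Borealis} = 149/6 + (1/3)P_{Alta}.
Plugging P_{Borealis} into Alta's best response: P_{Alta} = 58/3 + (1/3)(149/6 + (1/3)P_{Alta}) ⇒ (8/9)P_{Alta} = 497/18, so P_{Alta} = 31.0625.
Then P_{Borealis} = 149/6 + (1/3)·31.0625 = 35.1875.

31.0625, 35.1875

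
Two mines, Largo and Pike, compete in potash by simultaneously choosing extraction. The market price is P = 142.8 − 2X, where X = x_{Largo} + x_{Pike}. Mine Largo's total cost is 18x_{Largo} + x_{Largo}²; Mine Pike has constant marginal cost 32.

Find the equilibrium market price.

Mine Largo's profit: π = x_{Largo}(142.8 − 2(x_{Largo} + x_{Pike})) − 18x_{Largo} − x_{Largo}².
∂π/∂x_{Largo} = 124.8 − 6x_{Largo} − 2x_{Pike} = 0, so x_{Largo} = 20.8 − (1/3)x_{Pike}.
For Pike: ∂π/∂x_{Pike} = 110.8 − 4x_{Pike} − 2x_{Largo} = 0 ⇒ x_{Pike} = 27.7 − 0.5x_{Largo}.
Solving the two reaction functions simultaneously: (1 − (−1/3)(−0.5))x_{Largo} = 20.8 − (1/3)·27.7, so (5/6)x_{Largo} = 347/30 and x_{Largo} = 13.88.
Then x_{Pike} = 27.7 − 0.5·13.88 = 20.76.
Equilibrium price: P = 142.8 − 2·34.64 = 73.52.

73.52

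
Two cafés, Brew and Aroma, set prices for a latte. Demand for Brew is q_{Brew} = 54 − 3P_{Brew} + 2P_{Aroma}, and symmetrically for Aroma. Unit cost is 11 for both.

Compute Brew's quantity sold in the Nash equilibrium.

Brew's profit: π = (P_{Brew} − 11)(54 − 3P_{Brew} + 2P_{Aroma}).
∂π/∂P_{Brew} = 87 − 6P_{Brew} + 2P_{Aroma} = 0 ⇒ P_{Brew} = 14.5 + (1/3)P_{Aroma}.
By symmetry P_{Aroma} = P_{Brew}; substituting into the reaction function, (2/3)P_{Brew} = 14.5 and P_{Brew} = 21.75.
q_{Brew} = 54 − 3·21.75 + 2·21.75 = 32.25.

32.25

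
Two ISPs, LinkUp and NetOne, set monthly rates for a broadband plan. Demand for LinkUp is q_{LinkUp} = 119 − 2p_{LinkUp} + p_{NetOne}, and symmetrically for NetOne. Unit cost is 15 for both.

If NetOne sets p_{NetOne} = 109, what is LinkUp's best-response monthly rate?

64.5

LinkUp's profit: π = (p_{LinkUp} − 15)(119 − 2p_{LinkUp} + p_{NetOne}).
∂π/∂p_{LinkUp} = 149 − 4p_{LinkUp} + p_{NetOne} = 0 ⇒ p_{LinkUp} = 37.25 + 0.25p_{NetOne}.
At p_{NetOne} = 109: p_{LinkUp} = 37.25 + 0.25·109 = 64.5.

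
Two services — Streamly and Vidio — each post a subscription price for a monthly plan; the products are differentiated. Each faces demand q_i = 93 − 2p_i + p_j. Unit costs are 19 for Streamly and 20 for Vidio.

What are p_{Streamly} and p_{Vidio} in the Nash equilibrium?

Streamly's profit: π = (p_{Streamly} − 19)(93 − 2p_{Streamly} + p_{Vidio}).
∂π/∂p_{Streamly} = 131 − 4p_{Streamly} + p_{Vidio} = 0 ⇒ p_{Streamly} = 32.75 + 0.25p_{Vidio}.
Similarly p_{Vidio} = 33.25 + 0.25p_{Streamly}.
Substituting the second reaction function into the first: p_{Streamly} = 32.75 + 0.25(33.25 + 0.25p_{Streamly}), which gives 0.9375p_{Streamly} = 41.0625 ⇒ p_{Streamly} = 43.8.
Then p_{Vidio} = 33.25 + 0.25·43.8 = 44.2.

43.8, 44.2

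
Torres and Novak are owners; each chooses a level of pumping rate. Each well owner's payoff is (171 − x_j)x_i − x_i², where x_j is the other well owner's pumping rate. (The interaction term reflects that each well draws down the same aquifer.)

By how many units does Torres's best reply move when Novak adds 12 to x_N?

Torres's payoff is (171 − x_N)x_T − x_T².
∂π/∂x_T = 171 − x_N − 2x_T = 0, so x_T = 85.5 − 0.5x_N.
The reaction-function slope is −0.5, so a 12-unit rise in x_N moves x_T by −0.5 × 12 = −6. Torres's best response falls — the actions are strategic substitutes.

-6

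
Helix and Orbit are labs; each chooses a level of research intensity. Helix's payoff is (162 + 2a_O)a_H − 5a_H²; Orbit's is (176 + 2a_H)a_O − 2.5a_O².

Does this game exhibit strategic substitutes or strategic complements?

strategic complements

Expanding Helix's payoff: 162a_H + 2a_Oa_H − 5a_H².
∂π/∂a_H = 162 + 2a_O − 10a_H = 0, so a_H = 16.2 + 0.2a_O.
The best-response slope da_H/da_O = 0.2 > 0: the reaction function is upward-sloping, so the choices are strategic complements.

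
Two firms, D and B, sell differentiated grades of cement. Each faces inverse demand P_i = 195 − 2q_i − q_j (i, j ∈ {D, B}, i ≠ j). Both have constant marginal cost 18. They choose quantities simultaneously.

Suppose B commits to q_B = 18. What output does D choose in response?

Firm D's profit: π = q_D(195 − 2q_D − q_B) − 18q_D.
∂π/∂q_D = 177 − 4q_D − q_B = 0 ⇒ q_D = 44.25 − 0.25q_B.
At q_B = 18: q_D = 44.25 − 0.25·18 = 39.75.

39.75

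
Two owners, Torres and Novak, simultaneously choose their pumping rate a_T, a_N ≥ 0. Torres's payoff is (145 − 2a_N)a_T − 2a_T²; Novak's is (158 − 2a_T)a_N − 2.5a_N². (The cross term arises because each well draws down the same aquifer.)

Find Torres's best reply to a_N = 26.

Expanding Torres's payoff: 145a_T − 2a_Na_T − 2a_T².
∂π/∂a_T = 145 − 2a_N − 4a_T = 0, so a_T = 36.25 − 0.5a_N.
At a_N = 26: a_T = 36.25 − 0.5·26 = 23.25.

23.25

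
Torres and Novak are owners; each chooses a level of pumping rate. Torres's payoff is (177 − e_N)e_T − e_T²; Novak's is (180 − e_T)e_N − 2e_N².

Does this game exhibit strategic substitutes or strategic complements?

Expanding Torres's payoff: 177e_T − e_Ne_T − e_T².
∂π/∂e_T = 177 − e_N − 2e_T = 0, so e_T = 88.5 − 0.5e_N.
The best-response slope de_T/de_N = −0.5 < 0: the reaction function is downward-sloping, so the choices are strategic substitutes.

strategic substitutes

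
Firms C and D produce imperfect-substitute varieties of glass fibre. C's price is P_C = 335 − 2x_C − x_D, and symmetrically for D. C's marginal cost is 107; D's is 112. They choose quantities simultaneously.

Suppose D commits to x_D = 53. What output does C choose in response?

Firm C's profit: π = x_C(335 − 2x_C − x_D) − 107x_C.
∂π/∂x_C = 228 − 4x_C − x_D = 0 ⇒ x_C = 57 − 0.25x_D.
At x_D = 53: x_C = 57 − 0.25·53 = 43.75.

43.75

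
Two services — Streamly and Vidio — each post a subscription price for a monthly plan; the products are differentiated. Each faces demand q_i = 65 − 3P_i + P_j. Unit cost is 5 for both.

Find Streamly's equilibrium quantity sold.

33

Streamly's profit: π = (P_{Streamly} − 5)(65 − 3P_{Streamly} + P_{Vidio}).
∂π/∂P_{Streamly} = 80 − 6P_{Streamly} + P_{Vidio} = 0 ⇒ P_{Streamly} = 40/3 + (1/6)P_{Vidio}.
The game is symmetric, so in equilibrium P_{Vidio} = P_{Streamly}: the reaction function gives (5/6)P_{Streamly} = 40/3, hence P_{Streamly} = 16.
q_{Streamly} = 65 − 3·16 + 16 = 33.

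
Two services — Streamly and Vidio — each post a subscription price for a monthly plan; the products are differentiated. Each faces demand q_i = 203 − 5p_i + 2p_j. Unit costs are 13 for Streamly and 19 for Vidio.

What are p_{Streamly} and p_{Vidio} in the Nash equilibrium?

34.125, 36.625

Streamly's profit: π = (p_{Streamly} − 13)(203 − 5p_{Streamly} + 2p_{Vidio}).
∂π/∂p_{Streamly} = 268 − 10p_{Streamly} + 2p_{Vidio} = 0 ⇒ p_{Streamly} = 26.8 + 0.2p_{Vidio}.
Similarly p_{Vidio} = 29.8 + 0.2p_{Streamly}.
Substituting the second reaction function into the first: p_{Streamly} = 26.8 + 0.2(29.8 + 0.2p_{Streamly}), which gives 0.96p_{Streamly} = 32.76 ⇒ p_{Streamly} = 34.125.
Then p_{Vidio} = 29.8 + 0.2·34.125 = 36.625.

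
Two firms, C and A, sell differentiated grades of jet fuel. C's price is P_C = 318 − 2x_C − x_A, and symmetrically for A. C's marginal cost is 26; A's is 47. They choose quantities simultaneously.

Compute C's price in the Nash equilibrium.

Firm C's profit: π = x_C(318 − 2x_C − x_A) − 26x_C.
∂π/∂x_C = 292 − 4x_C − x_A = 0 ⇒ x_C = 73 − 0.25x_A.
Similarly x_A = 67.75 − 0.25x_C.
Plugging x_A into C's best response: x_C = 73 − 0.25(67.75 − 0.25x_C) ⇒ 0.9375x_C = 56.0625, so x_C = 59.8.
Then x_A = 67.75 − 0.25·59.8 = 52.8.
P_C = 318 − 2·59.8 − 52.8 = 145.6.

145.6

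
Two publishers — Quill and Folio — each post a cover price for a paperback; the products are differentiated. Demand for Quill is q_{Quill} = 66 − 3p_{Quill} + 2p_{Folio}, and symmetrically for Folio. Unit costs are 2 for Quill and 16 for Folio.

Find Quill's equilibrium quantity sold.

55.875

Quill's profit: π = (p_{Quill} − 2)(66 − 3p_{Quill} + 2p_{Folio}).
∂π/∂p_{Quill} = 72 − 6p_{Quill} + 2p_{Folio} = 0 ⇒ p_{Quill} = 12 + (1/3)p_{Folio}.
Similarly p_{Folio} = 19 + (1/3)p_{Quill}.
Plugging p_{Folio} into Quill's best response: p_{Quill} = 12 + (1/3)(19 + (1/3)p_{Quill}) ⇒ (8/9)p_{Quill} = 55/3, so p_{Quill} = 20.625.
Then p_{Folio} = 19 + (1/3)·20.625 = 25.875.
q_{Quill} = 66 − 3·20.625 + 2·25.875 = 55.875.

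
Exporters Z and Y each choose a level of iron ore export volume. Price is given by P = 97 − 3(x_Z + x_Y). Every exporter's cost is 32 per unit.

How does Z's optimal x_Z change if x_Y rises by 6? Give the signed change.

Exporter Z's profit: π = x_Z(97 − 3(x_Z + x_Y)) − 32x_Z.
∂π/∂x_Z = 65 − 6x_Z − 3x_Y = 0, so x_Z = 65/6 − 0.5x_Y.
The reaction-function slope is −0.5, so a 6-unit rise in x_Y moves x_Z by −0.5 × 6 = −3. Z's best response falls — the actions are strategic substitutes.

-3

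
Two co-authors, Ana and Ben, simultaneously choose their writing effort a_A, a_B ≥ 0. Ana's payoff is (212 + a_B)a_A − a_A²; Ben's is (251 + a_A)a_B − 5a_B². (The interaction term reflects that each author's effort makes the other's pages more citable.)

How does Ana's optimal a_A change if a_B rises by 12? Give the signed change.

6

Expanding Ana's payoff: 212a_A + a_Ba_A − a_A².
∂π/∂a_A = 212 + a_B − 2a_A = 0, so a_A = 106 + 0.5a_B.
The reaction-function slope is 0.5, so a 12-unit rise in a_B moves a_A by 0.5 × 12 = 6. Ana's best response rises — the actions are strategic complements.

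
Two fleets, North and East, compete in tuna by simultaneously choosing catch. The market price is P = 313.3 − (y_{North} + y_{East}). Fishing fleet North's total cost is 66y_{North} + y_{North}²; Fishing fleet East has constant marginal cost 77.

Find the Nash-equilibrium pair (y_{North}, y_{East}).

Fishing fleet North's profit: π = y_{North}(313.3 − (y_{North} + y_{East})) − 66y_{North} − y_{North}².
∂π/∂y_{North} = 247.3 − 4y_{North} − y_{East} = 0, so y_{North} = 61.825 − 0.25y_{East}.
For East: ∂π/∂y_{East} = 236.3 − 2y_{East} − y_{North} = 0 ⇒ y_{East} = 118.15 − 0.5y_{North}.
Substituting the second reaction function into the first: y_{North} = 61.825 − 0.25(118.15 − 0.5y_{North}), which gives 0.875y_{North} = 32.2875 ⇒ y_{North} = 36.9.
Then y_{East} = 118.15 − 0.5·36.9 = 99.7.

36.9, 99.7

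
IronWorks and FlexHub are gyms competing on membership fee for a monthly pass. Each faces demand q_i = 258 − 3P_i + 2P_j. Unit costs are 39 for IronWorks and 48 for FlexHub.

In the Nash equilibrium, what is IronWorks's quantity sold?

169.3125

IronWorks's profit: π = (P_{IronWorks} − 39)(258 − 3P_{IronWorks} + 2P_{FlexHub}).
∂π/∂P_{IronWorks} = 375 − 6P_{IronWorks} + 2P_{FlexHub} = 0 ⇒ P_{IronWorks} = 62.5 + (1/3)P_{FlexHub}.
Similarly P_{FlexHub} = 67 + (1/3)P_{IronWorks}.
Plugging P_{FlexHub} into IronWorks's best response: P_{IronWorks} = 62.5 + (1/3)(67 + (1/3)P_{IronWorks}) ⇒ (8/9)P_{IronWorks} = 509/6, so P_{IronWorks} = 95.4375.
Then P_{FlexHub} = 67 + (1/3)·95.4375 = 98.8125.
q_{IronWorks} = 258 − 3·95.4375 + 2·98.8125 = 169.3125.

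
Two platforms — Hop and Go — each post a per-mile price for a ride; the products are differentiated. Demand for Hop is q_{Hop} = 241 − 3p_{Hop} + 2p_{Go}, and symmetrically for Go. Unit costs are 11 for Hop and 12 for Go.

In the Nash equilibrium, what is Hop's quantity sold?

Hop's profit: π = (p_{Hop} − 11)(241 − 3p_{Hop} + 2p_{Go}).
∂π/∂p_{Hop} = 274 − 6p_{Hop} + 2p_{Go} = 0 ⇒ p_{Hop} = 137/3 + (1/3)p_{Go}.
Similarly p_{Go} = 277/6 + (1/3)p_{Hop}.
Substituting the second reaction function into the first: p_{Hop} = 137/3 + (1/3)(277/6 + (1/3)p_{Hop}), which gives (8/9)p_{Hop} = 1099/18 ⇒ p_{Hop} = 68.6875.
Then p_{Go} = 277/6 + (1/3)·68.6875 = 69.0625.
q_{Hop} = 241 − 3·68.6875 + 2·69.0625 = 173.0625.

173.0625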